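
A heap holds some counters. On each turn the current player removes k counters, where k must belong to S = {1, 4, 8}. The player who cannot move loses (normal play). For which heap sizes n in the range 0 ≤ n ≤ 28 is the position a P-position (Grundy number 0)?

0, 2, 5, 7, 12, 14, 17, 19, 24, 26

G(0) = 0
G(1) = mex{0} = 1
G(2) = mex{1} = 0
G(3) = mex{0} = 1
G(4) = mex{1,0} = 2
G(5) = mex{2,1} = 0
G(6) = mex{0,0} = 1
G(7) = mex{1,1} = 0
G(8) = mex{0,2,0} = 1
G(9) = mex{1,0,1} = 2
G(10) = mex{2,1,0} = 3
G(11) = mex{3,0,1} = 2
G(12) = mex{2,1,2} = 0
G(13) = mex{0,2,0} = 1
G(14) = mex{1,3,1} = 0
G(15) = mex{0,2,0} = 1
G(16) = mex{1,0,1} = 2
G(17) = mex{2,1,2} = 0
G(18) = mex{0,0,3} = 1
G(19) = mex{1,1,2} = 0
G(20) = mex{0,2,0} = 1
G(21) = mex{1,0,1} = 2
G(22) = mex{2,1,0} = 3
G(23) = mex{3,0,1} = 2
G(24) = mex{2,1,2} = 0
G(25) = mex{0,2,0} = 1
G(26) = mex{1,3,1} = 0
G(27) = mex{0,2,0} = 1
G(28) = mex{1,0,1} = 2
P-positions are exactly the n with G(n) = 0.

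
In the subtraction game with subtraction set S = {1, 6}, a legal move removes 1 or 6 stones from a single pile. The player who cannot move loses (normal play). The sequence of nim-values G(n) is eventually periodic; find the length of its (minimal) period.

G(0) = 0
G(1) = mex{0} = 1
G(2) = mex{1} = 0
G(3) = mex{0} = 1
G(4) = mex{1} = 0
G(5) = mex{0} = 1
G(6) = mex{1,0} = 2
G(7) = mex{2,1} = 0
G(8) = mex{0,0} = 1
G(9) = mex{1,1} = 0
G(10) = mex{0,0} = 1
G(11) = mex{1,1} = 0
G(12) = mex{0,2} = 1
G(13) = mex{1,0} = 2
G(14) = mex{2,1} = 0
G(15) = mex{0,0} = 1
G(n+7) = G(n) holds for n = 0,…,5 (a full window of length max(S) = 6), so the sequence is purely periodic with period 7.

7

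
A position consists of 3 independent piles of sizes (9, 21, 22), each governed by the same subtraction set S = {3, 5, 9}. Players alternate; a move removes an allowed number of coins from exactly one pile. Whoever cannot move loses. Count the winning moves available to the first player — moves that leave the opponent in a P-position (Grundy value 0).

2

All piles use S = {3, 5, 9}:
G(0) = 0
G(1) = mex{} = 0
G(2) = mex{} = 0
G(3) = mex{0} = 1
G(4) = mex{0} = 1
G(5) = mex{0,0} = 1
G(6) = mex{1,0} = 2
G(7) = mex{1,0} = 2
G(8) = mex{1,1} = 0
G(9) = mex{2,1,0} = 3
G(10) = mex{2,1,0} = 3
G(11) = mex{0,2,0} = 1
G(12) = mex{3,2,1} = 0
G(13) = mex{3,0,1} = 2
G(14) = mex{1,3,1} = 0
G(15) = mex{0,3,2} = 1
G(16) = mex{2,1,2} = 0
G(17) = mex{0,0,0} = 1
G(18) = mex{1,2,3} = 0
G(19) = mex{0,0,3} = 1
G(20) = mex{1,1,1} = 0
G(21) = mex{0,0,0} = 1
G(22) = mex{1,1,2} = 0
Pile A: G(9) = 3.
Pile B: G(21) = 1.
Pile C: G(22) = 0.
Combined Grundy value = 3 ⊕ 1 ⊕ 0 = 2.
A winning move leaves total XOR = 0, i.e. changes one component's Grundy value g to g ⊕ X where X is the current total.
Pile A: need g' = 3⊕2 = 1. Options: 9−3→G=2, 9−5→G=1, 9−9→G=0. Hits: 1.
Pile B: need g' = 1⊕2 = 3. Options: 21−3→G=0, 21−5→G=0, 21−9→G=0. Hits: 0.
Pile C: need g' = 0⊕2 = 2. Options: 22−3→G=1, 22−5→G=1, 22−9→G=2. Hits: 1.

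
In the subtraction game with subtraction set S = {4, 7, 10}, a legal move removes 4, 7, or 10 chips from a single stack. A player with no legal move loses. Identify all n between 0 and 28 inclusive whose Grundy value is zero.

0, 1, 2, 3, 14, 15, 16, 17, 28

G(0) = 0
G(1) = mex{} = 0
G(2) = mex{} = 0
G(3) = mex{} = 0
G(4) = mex{0} = 1
G(5) = mex{0} = 1
G(6) = mex{0} = 1
G(7) = mex{0,0} = 1
G(8) = mex{1,0} = 2
G(9) = mex{1,0} = 2
G(10) = mex{1,0,0} = 2
G(11) = mex{1,1,0} = 2
G(12) = mex{2,1,0} = 3
G(13) = mex{2,1,0} = 3
G(14) = mex{2,1,1} = 0
G(15) = mex{2,2,1} = 0
G(16) = mex{3,2,1} = 0
G(17) = mex{3,2,1} = 0
G(18) = mex{0,2,2} = 1
G(19) = mex{0,3,2} = 1
G(20) = mex{0,3,2} = 1
G(21) = mex{0,0,2} = 1
G(22) = mex{1,0,3} = 2
G(23) = mex{1,0,3} = 2
G(24) = mex{1,0,0} = 2
G(25) = mex{1,1,0} = 2
G(26) = mex{2,1,0} = 3
G(27) = mex{2,1,0} = 3
G(28) = mex{2,1,1} = 0
P-positions are exactly the n with G(n) = 0.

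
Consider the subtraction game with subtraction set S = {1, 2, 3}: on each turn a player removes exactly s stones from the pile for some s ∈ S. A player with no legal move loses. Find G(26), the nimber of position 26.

G(0) = 0
G(1) = mex{0} = 1
G(2) = mex{1,0} = 2
G(3) = mex{2,1,0} = 3
G(4) = mex{3,2,1} = 0
G(5) = mex{0,3,2} = 1
G(6) = mex{1,0,3} = 2
G(7) = mex{2,1,0} = 3
G(8) = mex{3,2,1} = 0
G(9) = mex{0,3,2} = 1
G(10) = mex{1,0,3} = 2
G(11) = mex{2,1,0} = 3
G(12) = mex{3,2,1} = 0
G(13) = mex{0,3,2} = 1
G(14) = mex{1,0,3} = 2
G(15) = mex{2,1,0} = 3
G(16) = mex{3,2,1} = 0
G(17) = mex{0,3,2} = 1
G(18) = mex{1,0,3} = 2
G(19) = mex{2,1,0} = 3
G(20) = mex{3,2,1} = 0
G(21) = mex{0,3,2} = 1
G(22) = mex{1,0,3} = 2
G(23) = mex{2,1,0} = 3
G(24) = mex{3,2,1} = 0
G(25) = mex{0,3,2} = 1
G(26) = mex{1,0,3} = 2

2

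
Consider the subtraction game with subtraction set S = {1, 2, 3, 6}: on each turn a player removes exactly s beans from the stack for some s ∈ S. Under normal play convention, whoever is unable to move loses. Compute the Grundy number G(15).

3

G(0) = 0
G(1) = mex{0} = 1
G(2) = mex{1,0} = 2
G(3) = mex{2,1,0} = 3
G(4) = mex{3,2,1} = 0
G(5) = mex{0,3,2} = 1
G(6) = mex{1,0,3,0} = 2
G(7) = mex{2,1,0,1} = 3
G(8) = mex{3,2,1,2} = 0
G(9) = mex{0,3,2,3} = 1
G(10) = mex{1,0,3,0} = 2
G(11) = mex{2,1,0,1} = 3
G(12) = mex{3,2,1,2} = 0
G(13) = mex{0,3,2,3} = 1
G(14) = mex{1,0,3,0} = 2
G(15) = mex{2,1,0,1} = 3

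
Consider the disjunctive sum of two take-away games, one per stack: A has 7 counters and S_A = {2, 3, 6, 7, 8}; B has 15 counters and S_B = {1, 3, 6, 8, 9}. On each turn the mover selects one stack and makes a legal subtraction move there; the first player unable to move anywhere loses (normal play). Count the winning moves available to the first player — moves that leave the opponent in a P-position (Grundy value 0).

0

Stack A, S = {2, 3, 6, 7, 8}:
n : 0 1 2 3 4 5 6 7
G : 0 0 1 1 2 0 3 1
G_A(7) = 1.
Stack B, S = {1, 3, 6, 8, 9}:
n :  0  1  2  3  4  5  6  7  8  9 10 11 12 13 14 15
G :  0  1  0  1  0  1  2  3  2  3  2  3  4  5  0  1
G_B(15) = 1.
Combined Grundy value = 1 ⊕ 1 = 0.
A winning move leaves total XOR = 0, i.e. changes one component's Grundy value g to g ⊕ X where X is the current total.
Stack A: target g' = 1⊕0 = 1, but every legal move changes the Grundy value (mex property), so 0 moves.
Stack B: target g' = 1⊕0 = 1, but every legal move changes the Grundy value (mex property), so 0 moves.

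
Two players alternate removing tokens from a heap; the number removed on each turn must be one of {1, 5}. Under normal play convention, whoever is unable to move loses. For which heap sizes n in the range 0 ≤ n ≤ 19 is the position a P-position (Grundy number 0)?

0, 2, 4, 6, 8, 10, 12, 14, 16, 18

n :  0  1  2  3  4  5  6  7  8  9 10 11 12 13 14 15 16 17 18 19
G :  0  1  0  1  0  1  0  1  0  1  0  1  0  1  0  1  0  1  0  1
P-positions are exactly the n with G(n) = 0.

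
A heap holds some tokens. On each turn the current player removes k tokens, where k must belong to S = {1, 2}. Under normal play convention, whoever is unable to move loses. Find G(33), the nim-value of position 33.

0

n :  0  1  2  3  4  5  6  7  8  9 10 11 12 13 14 15 16 17 18 19 20 21 22 23 24 25 26 27 28 29 30 31 32 33
G :  0  1  2  0  1  2  0  1  2  0  1  2  0  1  2  0  1  2  0  1  2  0  1  2  0  1  2  0  1  2  0  1  2  0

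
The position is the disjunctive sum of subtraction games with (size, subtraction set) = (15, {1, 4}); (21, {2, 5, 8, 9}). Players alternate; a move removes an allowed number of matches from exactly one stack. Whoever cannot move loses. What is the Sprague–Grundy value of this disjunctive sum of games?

0

Stack A, S = {1, 4}:
n :  0  1  2  3  4  5  6  7  8  9 10 11 12 13 14 15
G :  0  1  0  1  2  0  1  0  1  2  0  1  0  1  2  0
G_A(15) = 0.
Stack B, S = {2, 5, 8, 9}:
n :  0  1  2  3  4  5  6  7  8  9 10 11 12 13 14 15 16 17 18 19 20 21
G :  0  0  1  1  0  2  1  0  2  1  3  0  2  1  0  2  1  0  0  1  1  0
G_B(21) = 0.
Combined Grundy value = 0 ⊕ 0 = 0.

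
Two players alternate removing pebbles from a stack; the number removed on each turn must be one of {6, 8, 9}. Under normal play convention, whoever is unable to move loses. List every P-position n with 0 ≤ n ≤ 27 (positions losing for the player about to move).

0, 1, 2, 3, 4, 5, 15, 16, 17, 18, 19, 20

G(0) = 0
G(1) = mex{} = 0
G(2) = mex{} = 0
G(3) = mex{} = 0
G(4) = mex{} = 0
G(5) = mex{} = 0
G(6) = mex{0} = 1
G(7) = mex{0} = 1
G(8) = mex{0,0} = 1
G(9) = mex{0,0,0} = 1
G(10) = mex{0,0,0} = 1
G(11) = mex{0,0,0} = 1
G(12) = mex{1,0,0} = 2
G(13) = mex{1,0,0} = 2
G(14) = mex{1,1,0} = 2
G(15) = mex{1,1,1} = 0
G(16) = mex{1,1,1} = 0
G(17) = mex{1,1,1} = 0
G(18) = mex{2,1,1} = 0
G(19) = mex{2,1,1} = 0
G(20) = mex{2,2,1} = 0
G(21) = mex{0,2,2} = 1
G(22) = mex{0,2,2} = 1
G(23) = mex{0,0,2} = 1
G(24) = mex{0,0,0} = 1
G(25) = mex{0,0,0} = 1
G(26) = mex{0,0,0} = 1
G(27) = mex{1,0,0} = 2
P-positions are exactly the n with G(n) = 0.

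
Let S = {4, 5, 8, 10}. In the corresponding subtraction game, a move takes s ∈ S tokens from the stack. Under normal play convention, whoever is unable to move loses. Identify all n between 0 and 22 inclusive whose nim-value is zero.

0, 1, 2, 3, 14, 15, 16, 17

G(0) = 0
G(1) = mex{} = 0
G(2) = mex{} = 0
G(3) = mex{} = 0
G(4) = mex{0} = 1
G(5) = mex{0,0} = 1
G(6) = mex{0,0} = 1
G(7) = mex{0,0} = 1
G(8) = mex{1,0,0} = 2
G(9) = mex{1,1,0} = 2
G(10) = mex{1,1,0,0} = 2
G(11) = mex{1,1,0,0} = 2
G(12) = mex{2,1,1,0} = 3
G(13) = mex{2,2,1,0} = 3
G(14) = mex{2,2,1,1} = 0
G(15) = mex{2,2,1,1} = 0
G(16) = mex{3,2,2,1} = 0
G(17) = mex{3,3,2,1} = 0
G(18) = mex{0,3,2,2} = 1
G(19) = mex{0,0,2,2} = 1
G(20) = mex{0,0,3,2} = 1
G(21) = mex{0,0,3,2} = 1
G(22) = mex{1,0,0,3} = 2
P-positions are exactly the n with G(n) = 0.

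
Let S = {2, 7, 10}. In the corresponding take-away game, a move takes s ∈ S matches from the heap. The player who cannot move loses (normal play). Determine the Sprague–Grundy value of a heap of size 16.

n :  0  1  2  3  4  5  6  7  8  9 10 11 12 13 14 15 16
G :  0  0  1  1  0  0  1  1  2  0  3  1  2  0  3  1  2

2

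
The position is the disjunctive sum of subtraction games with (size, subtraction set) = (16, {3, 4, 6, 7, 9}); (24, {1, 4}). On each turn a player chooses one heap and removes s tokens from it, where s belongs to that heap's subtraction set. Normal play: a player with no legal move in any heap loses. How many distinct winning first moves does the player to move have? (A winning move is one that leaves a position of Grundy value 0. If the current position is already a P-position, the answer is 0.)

2

Heap A, S = {3, 4, 6, 7, 9}:
n :  0  1  2  3  4  5  6  7  8  9 10 11 12 13 14 15 16
G :  0  0  0  1  1  1  2  2  2  3  3  3  0  0  0  1  1
G_A(16) = 1.
Heap B, S = {1, 4}:
n :  0  1  2  3  4  5  6  7  8  9 10 11 12 13 14 15 16 17 18 19 20 21 22 23 24
G :  0  1  0  1  2  0  1  0  1  2  0  1  0  1  2  0  1  0  1  2  0  1  0  1  2
G_B(24) = 2.
Combined Grundy value = 1 ⊕ 2 = 3.
A winning move leaves total XOR = 0, i.e. changes one component's Grundy value g to g ⊕ X where X is the current total.
Heap A: need g' = 1⊕3 = 2. Options: 16−3→G=0, 16−4→G=0, 16−6→G=3, 16−7→G=3, 16−9→G=2. Hits: 1.
Heap B: need g' = 2⊕3 = 1. Options: 24−1→G=1, 24−4→G=0. Hits: 1.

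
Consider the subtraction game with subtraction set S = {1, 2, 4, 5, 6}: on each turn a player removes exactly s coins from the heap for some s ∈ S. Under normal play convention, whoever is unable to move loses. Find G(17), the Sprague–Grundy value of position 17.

n :  0  1  2  3  4  5  6  7  8  9 10 11 12 13 14 15 16 17
G :  0  1  2  0  1  2  3  4  5  3  0  1  2  0  1  2  3  4

4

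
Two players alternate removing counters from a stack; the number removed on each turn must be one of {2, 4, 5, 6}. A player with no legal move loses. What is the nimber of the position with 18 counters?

n :  0  1  2  3  4  5  6  7  8  9 10 11 12 13 14 15 16 17 18
G :  0  0  1  1  2  2  3  3  0  0  1  1  2  2  3  3  0  0  1

1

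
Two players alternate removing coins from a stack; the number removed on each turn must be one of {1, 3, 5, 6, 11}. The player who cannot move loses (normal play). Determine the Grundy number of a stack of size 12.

0

G(0) = 0
G(1) = mex{0} = 1
G(2) = mex{1} = 0
G(3) = mex{0,0} = 1
G(4) = mex{1,1} = 0
G(5) = mex{0,0,0} = 1
G(6) = mex{1,1,1,0} = 2
G(7) = mex{2,0,0,1} = 3
G(8) = mex{3,1,1,0} = 2
G(9) = mex{2,2,0,1} = 3
G(10) = mex{3,3,1,0} = 2
G(11) = mex{2,2,2,1,0} = 3
G(12) = mex{3,3,3,2,1} = 0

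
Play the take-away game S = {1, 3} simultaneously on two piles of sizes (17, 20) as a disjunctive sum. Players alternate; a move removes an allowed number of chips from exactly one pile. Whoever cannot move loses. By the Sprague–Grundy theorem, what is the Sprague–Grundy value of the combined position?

All piles use S = {1, 3}:
n :  0  1  2  3  4  5  6  7  8  9 10 11 12 13 14 15 16 17 18 19 20
G :  0  1  0  1  0  1  0  1  0  1  0  1  0  1  0  1  0  1  0  1  0
Pile A: G(17) = 1.
Pile B: G(20) = 0.
Combined Grundy value = 1 ⊕ 0 = 1.

1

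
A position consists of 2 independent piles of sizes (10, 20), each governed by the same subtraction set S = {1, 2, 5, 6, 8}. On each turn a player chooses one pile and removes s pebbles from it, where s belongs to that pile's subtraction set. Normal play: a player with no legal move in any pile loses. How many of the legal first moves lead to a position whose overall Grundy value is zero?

All piles use S = {1, 2, 5, 6, 8}:
G(0) = 0
G(1) = mex{0} = 1
G(2) = mex{1,0} = 2
G(3) = mex{2,1} = 0
G(4) = mex{0,2} = 1
G(5) = mex{1,0,0} = 2
G(6) = mex{2,1,1,0} = 3
G(7) = mex{3,2,2,1} = 0
G(8) = mex{0,3,0,2,0} = 1
G(9) = mex{1,0,1,0,1} = 2
G(10) = mex{2,1,2,1,2} = 0
G(11) = mex{0,2,3,2,0} = 1
G(12) = mex{1,0,0,3,1} = 2
G(13) = mex{2,1,1,0,2} = 3
G(14) = mex{3,2,2,1,3} = 0
G(15) = mex{0,3,0,2,0} = 1
G(16) = mex{1,0,1,0,1} = 2
G(17) = mex{2,1,2,1,2} = 0
G(18) = mex{0,2,3,2,0} = 1
G(19) = mex{1,0,0,3,1} = 2
G(20) = mex{2,1,1,0,2} = 3
Pile A: G(10) = 0.
Pile B: G(20) = 3.
Combined Grundy value = 0 ⊕ 3 = 3.
A winning move leaves total XOR = 0, i.e. changes one component's Grundy value g to g ⊕ X where X is the current total.
Pile A: need g' = 0⊕3 = 3. Options: 10−1→G=2, 10−2→G=1, 10−5→G=2, 10−6→G=1, 10−8→G=2. Hits: 0.
Pile B: need g' = 3⊕3 = 0. Options: 20−1→G=2, 20−2→G=1, 20−5→G=1, 20−6→G=0, 20−8→G=2. Hits: 1.

1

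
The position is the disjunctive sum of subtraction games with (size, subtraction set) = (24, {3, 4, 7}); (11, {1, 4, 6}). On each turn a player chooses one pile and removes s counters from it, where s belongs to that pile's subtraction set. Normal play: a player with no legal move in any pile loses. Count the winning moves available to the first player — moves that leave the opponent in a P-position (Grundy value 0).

Pile A, S = {3, 4, 7}:
n :  0  1  2  3  4  5  6  7  8  9 10 11 12 13 14 15 16 17 18 19 20 21 22 23 24
G :  0  0  0  1  1  1  2  2  2  3  0  0  0  1  1  1  2  2  2  3  0  0  0  1  1
G_A(24) = 1.
Pile B, S = {1, 4, 6}:
G(0) = 0
G(1) = mex{0} = 1
G(2) = mex{1} = 0
G(3) = mex{0} = 1
G(4) = mex{1,0} = 2
G(5) = mex{2,1} = 0
G(6) = mex{0,0,0} = 1
G(7) = mex{1,1,1} = 0
G(8) = mex{0,2,0} = 1
G(9) = mex{1,0,1} = 2
G(10) = mex{2,1,2} = 0
G(11) = mex{0,0,0} = 1
G_B(11) = 1.
Combined Grundy value = 1 ⊕ 1 = 0.
A winning move leaves total XOR = 0, i.e. changes one component's Grundy value g to g ⊕ X where X is the current total.
Pile A: target g' = 1⊕0 = 1, but every legal move changes the Grundy value (mex property), so 0 moves.
Pile B: target g' = 1⊕0 = 1, but every legal move changes the Grundy value (mex property), so 0 moves.

0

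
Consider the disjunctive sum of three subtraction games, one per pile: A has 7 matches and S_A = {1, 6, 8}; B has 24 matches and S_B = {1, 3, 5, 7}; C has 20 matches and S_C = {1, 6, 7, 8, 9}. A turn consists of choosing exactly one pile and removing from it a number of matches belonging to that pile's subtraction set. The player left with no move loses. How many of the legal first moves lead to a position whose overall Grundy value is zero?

Pile A, S = {1, 6, 8}:
n : 0 1 2 3 4 5 6 7
G : 0 1 0 1 0 1 2 0
G_A(7) = 0.
Pile B, S = {1, 3, 5, 7}:
G(0) = 0
G(1) = mex{0} = 1
G(2) = mex{1} = 0
G(3) = mex{0,0} = 1
G(4) = mex{1,1} = 0
G(5) = mex{0,0,0} = 1
G(6) = mex{1,1,1} = 0
G(7) = mex{0,0,0,0} = 1
G(8) = mex{1,1,1,1} = 0
G(9) = mex{0,0,0,0} = 1
G(10) = mex{1,1,1,1} = 0
G(11) = mex{0,0,0,0} = 1
G(12) = mex{1,1,1,1} = 0
G(13) = mex{0,0,0,0} = 1
G(14) = mex{1,1,1,1} = 0
G(15) = mex{0,0,0,0} = 1
G(16) = mex{1,1,1,1} = 0
G(17) = mex{0,0,0,0} = 1
G(18) = mex{1,1,1,1} = 0
G(19) = mex{0,0,0,0} = 1
G(20) = mex{1,1,1,1} = 0
G(21) = mex{0,0,0,0} = 1
G(22) = mex{1,1,1,1} = 0
G(23) = mex{0,0,0,0} = 1
G(24) = mex{1,1,1,1} = 0
G_B(24) = 0.
Pile C, S = {1, 6, 7, 8, 9}:
G(0) = 0
G(1) = mex{0} = 1
G(2) = mex{1} = 0
G(3) = mex{0} = 1
G(4) = mex{1} = 0
G(5) = mex{0} = 1
G(6) = mex{1,0} = 2
G(7) = mex{2,1,0} = 3
G(8) = mex{3,0,1,0} = 2
G(9) = mex{2,1,0,1,0} = 3
G(10) = mex{3,0,1,0,1} = 2
G(11) = mex{2,1,0,1,0} = 3
G(12) = mex{3,2,1,0,1} = 4
G(13) = mex{4,3,2,1,0} = 5
G(14) = mex{5,2,3,2,1} = 0
G(15) = mex{0,3,2,3,2} = 1
G(16) = mex{1,2,3,2,3} = 0
G(17) = mex{0,3,2,3,2} = 1
G(18) = mex{1,4,3,2,3} = 0
G(19) = mex{0,5,4,3,2} = 1
G(20) = mex{1,0,5,4,3} = 2
G_C(20) = 2.
Combined Grundy value = 0 ⊕ 0 ⊕ 2 = 2.
A winning move leaves total XOR = 0, i.e. changes one component's Grundy value g to g ⊕ X where X is the current total.
Pile A: need g' = 0⊕2 = 2. Options: 7−1→G=2, 7−6→G=1. Hits: 1.
Pile B: need g' = 0⊕2 = 2. Options: 24−1→G=1, 24−3→G=1, 24−5→G=1, 24−7→G=1. Hits: 0.
Pile C: need g' = 2⊕2 = 0. Options: 20−1→G=1, 20−6→G=0, 20−7→G=5, 20−8→G=4, 20−9→G=3. Hits: 1.

2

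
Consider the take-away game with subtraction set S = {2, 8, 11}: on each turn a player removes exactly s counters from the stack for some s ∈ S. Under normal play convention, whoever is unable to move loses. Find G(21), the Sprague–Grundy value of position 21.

3

G(0) = 0
G(1) = mex{} = 0
G(2) = mex{0} = 1
G(3) = mex{0} = 1
G(4) = mex{1} = 0
G(5) = mex{1} = 0
G(6) = mex{0} = 1
G(7) = mex{0} = 1
G(8) = mex{1,0} = 2
G(9) = mex{1,0} = 2
G(10) = mex{2,1} = 0
G(11) = mex{2,1,0} = 3
G(12) = mex{0,0,0} = 1
G(13) = mex{3,0,1} = 2
G(14) = mex{1,1,1} = 0
G(15) = mex{2,1,0} = 3
G(16) = mex{0,2,0} = 1
G(17) = mex{3,2,1} = 0
G(18) = mex{1,0,1} = 2
G(19) = mex{0,3,2} = 1
G(20) = mex{2,1,2} = 0
G(21) = mex{1,2,0} = 3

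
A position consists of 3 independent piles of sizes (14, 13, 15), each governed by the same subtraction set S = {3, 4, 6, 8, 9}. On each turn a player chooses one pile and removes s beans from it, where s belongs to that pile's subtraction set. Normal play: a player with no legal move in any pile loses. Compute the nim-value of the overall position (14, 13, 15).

All piles use S = {3, 4, 6, 8, 9}:
G(0) = 0
G(1) = mex{} = 0
G(2) = mex{} = 0
G(3) = mex{0} = 1
G(4) = mex{0,0} = 1
G(5) = mex{0,0} = 1
G(6) = mex{1,0,0} = 2
G(7) = mex{1,1,0} = 2
G(8) = mex{1,1,0,0} = 2
G(9) = mex{2,1,1,0,0} = 3
G(10) = mex{2,2,1,0,0} = 3
G(11) = mex{2,2,1,1,0} = 3
G(12) = mex{3,2,2,1,1} = 0
G(13) = mex{3,3,2,1,1} = 0
G(14) = mex{3,3,2,2,1} = 0
G(15) = mex{0,3,3,2,2} = 1
Pile A: G(14) = 0.
Pile B: G(13) = 0.
Pile C: G(15) = 1.
Combined Grundy value = 0 ⊕ 0 ⊕ 1 = 1.

1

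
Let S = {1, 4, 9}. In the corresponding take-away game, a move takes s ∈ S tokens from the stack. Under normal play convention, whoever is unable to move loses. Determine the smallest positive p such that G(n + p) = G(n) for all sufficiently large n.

G(0) = 0
G(1) = mex{0} = 1
G(2) = mex{1} = 0
G(3) = mex{0} = 1
G(4) = mex{1,0} = 2
G(5) = mex{2,1} = 0
G(6) = mex{0,0} = 1
G(7) = mex{1,1} = 0
G(8) = mex{0,2} = 1
G(9) = mex{1,0,0} = 2
G(10) = mex{2,1,1} = 0
G(11) = mex{0,0,0} = 1
G(12) = mex{1,1,1} = 0
G(13) = mex{0,2,2} = 1
G(14) = mex{1,0,0} = 2
G(15) = mex{2,1,1} = 0
G(n+5) = G(n) holds for n = 0,…,8 (a full window of length max(S) = 9), so the sequence is purely periodic with period 5.

5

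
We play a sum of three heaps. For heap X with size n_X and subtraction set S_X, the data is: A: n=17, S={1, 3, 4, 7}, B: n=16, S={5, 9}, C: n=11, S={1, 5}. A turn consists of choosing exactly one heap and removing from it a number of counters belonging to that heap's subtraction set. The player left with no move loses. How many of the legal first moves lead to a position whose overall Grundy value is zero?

0

Heap A, S = {1, 3, 4, 7}:
n :  0  1  2  3  4  5  6  7  8  9 10 11 12 13 14 15 16 17
G :  0  1  0  1  2  3  2  3  0  1  0  1  2  3  2  3  0  1
G_A(17) = 1.
Heap B, S = {5, 9}:
G(0) = 0
G(1) = mex{} = 0
G(2) = mex{} = 0
G(3) = mex{} = 0
G(4) = mex{} = 0
G(5) = mex{0} = 1
G(6) = mex{0} = 1
G(7) = mex{0} = 1
G(8) = mex{0} = 1
G(9) = mex{0,0} = 1
G(10) = mex{1,0} = 2
G(11) = mex{1,0} = 2
G(12) = mex{1,0} = 2
G(13) = mex{1,0} = 2
G(14) = mex{1,1} = 0
G(15) = mex{2,1} = 0
G(16) = mex{2,1} = 0
G_B(16) = 0.
Heap C, S = {1, 5}:
G(0) = 0
G(1) = mex{0} = 1
G(2) = mex{1} = 0
G(3) = mex{0} = 1
G(4) = mex{1} = 0
G(5) = mex{0,0} = 1
G(6) = mex{1,1} = 0
G(7) = mex{0,0} = 1
G(8) = mex{1,1} = 0
G(9) = mex{0,0} = 1
G(10) = mex{1,1} = 0
G(11) = mex{0,0} = 1
G_C(11) = 1.
Combined Grundy value = 1 ⊕ 0 ⊕ 1 = 0.
A winning move leaves total XOR = 0, i.e. changes one component's Grundy value g to g ⊕ X where X is the current total.
Heap A: target g' = 1⊕0 = 1, but every legal move changes the Grundy value (mex property), so 0 moves.
Heap B: target g' = 0⊕0 = 0, but every legal move changes the Grundy value (mex property), so 0 moves.
Heap C: target g' = 1⊕0 = 1, but every legal move changes the Grundy value (mex property), so 0 moves.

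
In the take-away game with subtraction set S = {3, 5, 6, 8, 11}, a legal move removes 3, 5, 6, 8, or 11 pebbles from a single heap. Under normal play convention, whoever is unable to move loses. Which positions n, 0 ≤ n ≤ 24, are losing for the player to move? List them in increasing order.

0, 1, 2, 14, 15, 16

n :  0  1  2  3  4  5  6  7  8  9 10 11 12 13 14 15 16 17 18 19 20 21 22 23 24
G :  0  0  0  1  1  1  2  2  2  3  3  3  4  4  0  0  0  1  1  1  2  2  2  3  3
P-positions are exactly the n with G(n) = 0.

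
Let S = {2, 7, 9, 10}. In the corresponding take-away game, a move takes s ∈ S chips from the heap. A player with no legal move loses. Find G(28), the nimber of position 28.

G(0) = 0
G(1) = mex{} = 0
G(2) = mex{0} = 1
G(3) = mex{0} = 1
G(4) = mex{1} = 0
G(5) = mex{1} = 0
G(6) = mex{0} = 1
G(7) = mex{0,0} = 1
G(8) = mex{1,0} = 2
G(9) = mex{1,1,0} = 2
G(10) = mex{2,1,0,0} = 3
G(11) = mex{2,0,1,0} = 3
G(12) = mex{3,0,1,1} = 2
G(13) = mex{3,1,0,1} = 2
G(14) = mex{2,1,0,0} = 3
G(15) = mex{2,2,1,0} = 3
G(16) = mex{3,2,1,1} = 0
G(17) = mex{3,3,2,1} = 0
G(18) = mex{0,3,2,2} = 1
G(19) = mex{0,2,3,2} = 1
G(20) = mex{1,2,3,3} = 0
G(21) = mex{1,3,2,3} = 0
G(22) = mex{0,3,2,2} = 1
G(23) = mex{0,0,3,2} = 1
G(24) = mex{1,0,3,3} = 2
G(25) = mex{1,1,0,3} = 2
G(26) = mex{2,1,0,0} = 3
G(27) = mex{2,0,1,0} = 3
G(28) = mex{3,0,1,1} = 2

2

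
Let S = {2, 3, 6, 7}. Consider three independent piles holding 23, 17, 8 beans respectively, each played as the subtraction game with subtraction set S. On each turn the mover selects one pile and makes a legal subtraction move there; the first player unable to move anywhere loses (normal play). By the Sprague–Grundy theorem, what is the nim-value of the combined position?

All piles use S = {2, 3, 6, 7}:
n :  0  1  2  3  4  5  6  7  8  9 10 11 12 13 14 15 16 17 18 19 20 21 22 23
G :  0  0  1  1  2  0  3  1  2  0  0  1  1  2  0  3  1  2  0  0  1  1  2  0
Pile A: G(23) = 0.
Pile B: G(17) = 2.
Pile C: G(8) = 2.
Combined Grundy value = 0 ⊕ 2 ⊕ 2 = 0.

0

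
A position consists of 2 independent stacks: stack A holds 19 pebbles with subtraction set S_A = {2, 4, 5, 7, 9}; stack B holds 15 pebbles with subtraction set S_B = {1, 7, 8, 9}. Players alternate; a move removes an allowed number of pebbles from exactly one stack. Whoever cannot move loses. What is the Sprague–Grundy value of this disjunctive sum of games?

Stack A, S = {2, 4, 5, 7, 9}:
G(0) = 0
G(1) = mex{} = 0
G(2) = mex{0} = 1
G(3) = mex{0} = 1
G(4) = mex{1,0} = 2
G(5) = mex{1,0,0} = 2
G(6) = mex{2,1,0} = 3
G(7) = mex{2,1,1,0} = 3
G(8) = mex{3,2,1,0} = 4
G(9) = mex{3,2,2,1,0} = 4
G(10) = mex{4,3,2,1,0} = 5
G(11) = mex{4,3,3,2,1} = 0
G(12) = mex{5,4,3,2,1} = 0
G(13) = mex{0,4,4,3,2} = 1
G(14) = mex{0,5,4,3,2} = 1
G(15) = mex{1,0,5,4,3} = 2
G(16) = mex{1,0,0,4,3} = 2
G(17) = mex{2,1,0,5,4} = 3
G(18) = mex{2,1,1,0,4} = 3
G(19) = mex{3,2,1,0,5} = 4
G_A(19) = 4.
Stack B, S = {1, 7, 8, 9}:
G(0) = 0
G(1) = mex{0} = 1
G(2) = mex{1} = 0
G(3) = mex{0} = 1
G(4) = mex{1} = 0
G(5) = mex{0} = 1
G(6) = mex{1} = 0
G(7) = mex{0,0} = 1
G(8) = mex{1,1,0} = 2
G(9) = mex{2,0,1,0} = 3
G(10) = mex{3,1,0,1} = 2
G(11) = mex{2,0,1,0} = 3
G(12) = mex{3,1,0,1} = 2
G(13) = mex{2,0,1,0} = 3
G(14) = mex{3,1,0,1} = 2
G(15) = mex{2,2,1,0} = 3
G_B(15) = 3.
Combined Grundy value = 4 ⊕ 3 = 7.

7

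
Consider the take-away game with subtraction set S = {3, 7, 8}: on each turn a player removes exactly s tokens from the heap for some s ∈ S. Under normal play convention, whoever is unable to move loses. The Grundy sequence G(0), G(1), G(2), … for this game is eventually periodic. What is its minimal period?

5

n :  0  1  2  3  4  5  6  7  8  9 10 11 12 13 14 15 16 17 18 19 20 21 22 23 24 25
G :  0  0  0  1  1  1  0  2  2  1  3  0  0  2  1  1  0  0  2  1  1  0  0  2  1  1
From n = 11 onward G(n+5) = G(n); since this holds over max(S) = 8 consecutive positions the period is 5 (pre-period 11).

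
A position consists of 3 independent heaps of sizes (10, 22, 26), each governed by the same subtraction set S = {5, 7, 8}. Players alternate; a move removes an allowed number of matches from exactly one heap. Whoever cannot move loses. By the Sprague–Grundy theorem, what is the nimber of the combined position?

3

All heaps use S = {5, 7, 8}:
G(0) = 0
G(1) = mex{} = 0
G(2) = mex{} = 0
G(3) = mex{} = 0
G(4) = mex{} = 0
G(5) = mex{0} = 1
G(6) = mex{0} = 1
G(7) = mex{0,0} = 1
G(8) = mex{0,0,0} = 1
G(9) = mex{0,0,0} = 1
G(10) = mex{1,0,0} = 2
G(11) = mex{1,0,0} = 2
G(12) = mex{1,1,0} = 2
G(13) = mex{1,1,1} = 0
G(14) = mex{1,1,1} = 0
G(15) = mex{2,1,1} = 0
G(16) = mex{2,1,1} = 0
G(17) = mex{2,2,1} = 0
G(18) = mex{0,2,2} = 1
G(19) = mex{0,2,2} = 1
G(20) = mex{0,0,2} = 1
G(21) = mex{0,0,0} = 1
G(22) = mex{0,0,0} = 1
G(23) = mex{1,0,0} = 2
G(24) = mex{1,0,0} = 2
G(25) = mex{1,1,0} = 2
G(26) = mex{1,1,1} = 0
Heap A: G(10) = 2.
Heap B: G(22) = 1.
Heap C: G(26) = 0.
Combined Grundy value = 2 ⊕ 1 ⊕ 0 = 3.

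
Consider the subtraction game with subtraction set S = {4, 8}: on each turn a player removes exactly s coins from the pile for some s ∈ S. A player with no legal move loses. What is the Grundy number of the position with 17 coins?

G(0) = 0
G(1) = mex{} = 0
G(2) = mex{} = 0
G(3) = mex{} = 0
G(4) = mex{0} = 1
G(5) = mex{0} = 1
G(6) = mex{0} = 1
G(7) = mex{0} = 1
G(8) = mex{1,0} = 2
G(9) = mex{1,0} = 2
G(10) = mex{1,0} = 2
G(11) = mex{1,0} = 2
G(12) = mex{2,1} = 0
G(13) = mex{2,1} = 0
G(14) = mex{2,1} = 0
G(15) = mex{2,1} = 0
G(16) = mex{0,2} = 1
G(17) = mex{0,2} = 1

1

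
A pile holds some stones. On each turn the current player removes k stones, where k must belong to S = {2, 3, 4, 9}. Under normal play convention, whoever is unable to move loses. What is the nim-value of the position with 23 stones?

2

G(0) = 0
G(1) = mex{} = 0
G(2) = mex{0} = 1
G(3) = mex{0,0} = 1
G(4) = mex{1,0,0} = 2
G(5) = mex{1,1,0} = 2
G(6) = mex{2,1,1} = 0
G(7) = mex{2,2,1} = 0
G(8) = mex{0,2,2} = 1
G(9) = mex{0,0,2,0} = 1
G(10) = mex{1,0,0,0} = 2
G(11) = mex{1,1,0,1} = 2
G(12) = mex{2,1,1,1} = 0
G(13) = mex{2,2,1,2} = 0
G(14) = mex{0,2,2,2} = 1
G(15) = mex{0,0,2,0} = 1
G(16) = mex{1,0,0,0} = 2
G(17) = mex{1,1,0,1} = 2
G(18) = mex{2,1,1,1} = 0
G(19) = mex{2,2,1,2} = 0
G(20) = mex{0,2,2,2} = 1
G(21) = mex{0,0,2,0} = 1
G(22) = mex{1,0,0,0} = 2
G(23) = mex{1,1,0,1} = 2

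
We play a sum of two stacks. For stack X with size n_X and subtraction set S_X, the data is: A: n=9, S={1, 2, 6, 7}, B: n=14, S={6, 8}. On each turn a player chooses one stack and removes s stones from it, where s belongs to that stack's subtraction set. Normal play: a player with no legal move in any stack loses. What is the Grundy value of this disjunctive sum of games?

1

Stack A, S = {1, 2, 6, 7}:
G(0) = 0
G(1) = mex{0} = 1
G(2) = mex{1,0} = 2
G(3) = mex{2,1} = 0
G(4) = mex{0,2} = 1
G(5) = mex{1,0} = 2
G(6) = mex{2,1,0} = 3
G(7) = mex{3,2,1,0} = 4
G(8) = mex{4,3,2,1} = 0
G(9) = mex{0,4,0,2} = 1
G_A(9) = 1.
Stack B, S = {6, 8}:
G(0) = 0
G(1) = mex{} = 0
G(2) = mex{} = 0
G(3) = mex{} = 0
G(4) = mex{} = 0
G(5) = mex{} = 0
G(6) = mex{0} = 1
G(7) = mex{0} = 1
G(8) = mex{0,0} = 1
G(9) = mex{0,0} = 1
G(10) = mex{0,0} = 1
G(11) = mex{0,0} = 1
G(12) = mex{1,0} = 2
G(13) = mex{1,0} = 2
G(14) = mex{1,1} = 0
G_B(14) = 0.
Combined Grundy value = 1 ⊕ 0 = 1.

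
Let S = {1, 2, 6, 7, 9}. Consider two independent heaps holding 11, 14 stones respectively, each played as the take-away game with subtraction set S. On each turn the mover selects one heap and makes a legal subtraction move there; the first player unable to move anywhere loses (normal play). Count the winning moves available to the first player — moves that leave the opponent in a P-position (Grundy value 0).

1

All heaps use S = {1, 2, 6, 7, 9}:
G(0) = 0
G(1) = mex{0} = 1
G(2) = mex{1,0} = 2
G(3) = mex{2,1} = 0
G(4) = mex{0,2} = 1
G(5) = mex{1,0} = 2
G(6) = mex{2,1,0} = 3
G(7) = mex{3,2,1,0} = 4
G(8) = mex{4,3,2,1} = 0
G(9) = mex{0,4,0,2,0} = 1
G(10) = mex{1,0,1,0,1} = 2
G(11) = mex{2,1,2,1,2} = 0
G(12) = mex{0,2,3,2,0} = 1
G(13) = mex{1,0,4,3,1} = 2
G(14) = mex{2,1,0,4,2} = 3
Heap A: G(11) = 0.
Heap B: G(14) = 3.
Combined Grundy value = 0 ⊕ 3 = 3.
A winning move leaves total XOR = 0, i.e. changes one component's Grundy value g to g ⊕ X where X is the current total.
Heap A: need g' = 0⊕3 = 3. Options: 11−1→G=2, 11−2→G=1, 11−6→G=2, 11−7→G=1, 11−9→G=2. Hits: 0.
Heap B: need g' = 3⊕3 = 0. Options: 14−1→G=2, 14−2→G=1, 14−6→G=0, 14−7→G=4, 14−9→G=2. Hits: 1.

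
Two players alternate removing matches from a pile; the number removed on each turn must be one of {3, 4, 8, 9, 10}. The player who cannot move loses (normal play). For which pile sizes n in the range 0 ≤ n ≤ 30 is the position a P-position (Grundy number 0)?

0, 1, 2, 7, 13, 14, 19, 20, 25, 26

n :  0  1  2  3  4  5  6  7  8  9 10 11 12 13 14 15 16 17 18 19 20 21 22 23 24 25 26 27 28 29 30
G :  0  0  0  1  1  1  2  0  2  3  1  3  4  0  0  5  1  1  4  0  0  2  1  1  3  0  0  2  1  1  3
P-positions are exactly the n with G(n) = 0.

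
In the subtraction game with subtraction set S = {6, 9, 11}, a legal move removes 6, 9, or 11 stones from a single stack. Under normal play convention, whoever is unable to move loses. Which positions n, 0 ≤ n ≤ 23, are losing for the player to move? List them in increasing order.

G(0) = 0
G(1) = mex{} = 0
G(2) = mex{} = 0
G(3) = mex{} = 0
G(4) = mex{} = 0
G(5) = mex{} = 0
G(6) = mex{0} = 1
G(7) = mex{0} = 1
G(8) = mex{0} = 1
G(9) = mex{0,0} = 1
G(10) = mex{0,0} = 1
G(11) = mex{0,0,0} = 1
G(12) = mex{1,0,0} = 2
G(13) = mex{1,0,0} = 2
G(14) = mex{1,0,0} = 2
G(15) = mex{1,1,0} = 2
G(16) = mex{1,1,0} = 2
G(17) = mex{1,1,1} = 0
G(18) = mex{2,1,1} = 0
G(19) = mex{2,1,1} = 0
G(20) = mex{2,1,1} = 0
G(21) = mex{2,2,1} = 0
G(22) = mex{2,2,1} = 0
G(23) = mex{0,2,2} = 1
P-positions are exactly the n with G(n) = 0.

0, 1, 2, 3, 4, 5, 17, 18, 19, 20, 21, 22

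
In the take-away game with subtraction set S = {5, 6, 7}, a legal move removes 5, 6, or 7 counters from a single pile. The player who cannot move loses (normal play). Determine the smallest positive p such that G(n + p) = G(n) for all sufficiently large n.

G(0) = 0
G(1) = mex{} = 0
G(2) = mex{} = 0
G(3) = mex{} = 0
G(4) = mex{} = 0
G(5) = mex{0} = 1
G(6) = mex{0,0} = 1
G(7) = mex{0,0,0} = 1
G(8) = mex{0,0,0} = 1
G(9) = mex{0,0,0} = 1
G(10) = mex{1,0,0} = 2
G(11) = mex{1,1,0} = 2
G(12) = mex{1,1,1} = 0
G(13) = mex{1,1,1} = 0
G(14) = mex{1,1,1} = 0
G(15) = mex{2,1,1} = 0
G(16) = mex{2,2,1} = 0
G(17) = mex{0,2,2} = 1
G(18) = mex{0,0,2} = 1
G(19) = mex{0,0,0} = 1
G(20) = mex{0,0,0} = 1
G(21) = mex{0,0,0} = 1
G(22) = mex{1,0,0} = 2
G(23) = mex{1,1,0} = 2
G(24) = mex{1,1,1} = 0
G(25) = mex{1,1,1} = 0
G(n+12) = G(n) holds for n = 0,…,6 (a full window of length max(S) = 7), so the sequence is purely periodic with period 12.

12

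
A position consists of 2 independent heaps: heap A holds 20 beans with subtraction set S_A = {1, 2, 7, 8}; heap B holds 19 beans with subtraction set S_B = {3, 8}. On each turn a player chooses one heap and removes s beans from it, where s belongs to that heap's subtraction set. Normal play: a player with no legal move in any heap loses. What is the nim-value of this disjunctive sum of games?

0

Heap A, S = {1, 2, 7, 8}:
n :  0  1  2  3  4  5  6  7  8  9 10 11 12 13 14 15 16 17 18 19 20
G :  0  1  2  0  1  2  0  1  2  0  1  2  0  1  2  0  1  2  0  1  2
G_A(20) = 2.
Heap B, S = {3, 8}:
n :  0  1  2  3  4  5  6  7  8  9 10 11 12 13 14 15 16 17 18 19
G :  0  0  0  1  1  1  0  0  2  1  1  0  0  0  1  1  1  0  0  2
G_B(19) = 2.
Combined Grundy value = 2 ⊕ 2 = 0.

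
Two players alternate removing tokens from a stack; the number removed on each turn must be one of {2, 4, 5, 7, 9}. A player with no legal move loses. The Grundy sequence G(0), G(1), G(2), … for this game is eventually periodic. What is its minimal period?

n :  0  1  2  3  4  5  6  7  8  9 10 11 12 13 14 15 16 17 18 19 20 21 22 23
G :  0  0  1  1  2  2  3  3  4  4  5  0  0  1  1  2  2  3  3  4  4  5  0  0
G(n+11) = G(n) holds for n = 0,…,8 (a full window of length max(S) = 9), so the sequence is purely periodic with period 11.

11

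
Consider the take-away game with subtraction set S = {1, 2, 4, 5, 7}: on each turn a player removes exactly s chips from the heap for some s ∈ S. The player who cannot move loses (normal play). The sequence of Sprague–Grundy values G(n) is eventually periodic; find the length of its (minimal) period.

n :  0  1  2  3  4  5  6  7  8  9 10 11 12 13 14
G :  0  1  2  0  1  2  0  1  2  0  1  2  0  1  2
G(n+3) = G(n) holds for n = 0,…,6 (a full window of length max(S) = 7), so the sequence is purely periodic with period 3.

3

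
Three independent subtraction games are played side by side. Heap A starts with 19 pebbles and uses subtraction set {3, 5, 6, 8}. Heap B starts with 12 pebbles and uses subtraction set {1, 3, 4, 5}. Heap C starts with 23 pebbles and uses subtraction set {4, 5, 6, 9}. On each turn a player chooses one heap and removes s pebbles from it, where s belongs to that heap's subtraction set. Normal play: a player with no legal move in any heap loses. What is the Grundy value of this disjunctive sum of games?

2

Heap A, S = {3, 5, 6, 8}:
G(0) = 0
G(1) = mex{} = 0
G(2) = mex{} = 0
G(3) = mex{0} = 1
G(4) = mex{0} = 1
G(5) = mex{0,0} = 1
G(6) = mex{1,0,0} = 2
G(7) = mex{1,0,0} = 2
G(8) = mex{1,1,0,0} = 2
G(9) = mex{2,1,1,0} = 3
G(10) = mex{2,1,1,0} = 3
G(11) = mex{2,2,1,1} = 0
G(12) = mex{3,2,2,1} = 0
G(13) = mex{3,2,2,1} = 0
G(14) = mex{0,3,2,2} = 1
G(15) = mex{0,3,3,2} = 1
G(16) = mex{0,0,3,2} = 1
G(17) = mex{1,0,0,3} = 2
G(18) = mex{1,0,0,3} = 2
G(19) = mex{1,1,0,0} = 2
G_A(19) = 2.
Heap B, S = {1, 3, 4, 5}:
n :  0  1  2  3  4  5  6  7  8  9 10 11 12
G :  0  1  0  1  2  3  2  3  0  1  0  1  2
G_B(12) = 2.
Heap C, S = {4, 5, 6, 9}:
G(0) = 0
G(1) = mex{} = 0
G(2) = mex{} = 0
G(3) = mex{} = 0
G(4) = mex{0} = 1
G(5) = mex{0,0} = 1
G(6) = mex{0,0,0} = 1
G(7) = mex{0,0,0} = 1
G(8) = mex{1,0,0} = 2
G(9) = mex{1,1,0,0} = 2
G(10) = mex{1,1,1,0} = 2
G(11) = mex{1,1,1,0} = 2
G(12) = mex{2,1,1,0} = 3
G(13) = mex{2,2,1,1} = 0
G(14) = mex{2,2,2,1} = 0
G(15) = mex{2,2,2,1} = 0
G(16) = mex{3,2,2,1} = 0
G(17) = mex{0,3,2,2} = 1
G(18) = mex{0,0,3,2} = 1
G(19) = mex{0,0,0,2} = 1
G(20) = mex{0,0,0,2} = 1
G(21) = mex{1,0,0,3} = 2
G(22) = mex{1,1,0,0} = 2
G(23) = mex{1,1,1,0} = 2
G_C(23) = 2.
Combined Grundy value = 2 ⊕ 2 ⊕ 2 = 2.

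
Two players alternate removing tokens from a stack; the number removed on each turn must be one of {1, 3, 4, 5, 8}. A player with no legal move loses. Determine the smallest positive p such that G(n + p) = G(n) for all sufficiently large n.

n :  0  1  2  3  4  5  6  7  8  9 10 11 12 13 14 15 16 17 18 19
G :  0  1  0  1  2  3  2  3  4  0  1  0  1  2  3  2  3  4  0  1
G(n+9) = G(n) holds for n = 0,…,7 (a full window of length max(S) = 8), so the sequence is purely periodic with period 9.

9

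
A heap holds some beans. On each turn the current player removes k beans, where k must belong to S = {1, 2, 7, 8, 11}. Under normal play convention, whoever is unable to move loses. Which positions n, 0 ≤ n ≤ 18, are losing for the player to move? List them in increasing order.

0, 3, 6, 9, 12, 15, 18

n :  0  1  2  3  4  5  6  7  8  9 10 11 12 13 14 15 16 17 18
G :  0  1  2  0  1  2  0  1  2  0  1  2  0  1  2  0  1  2  0
P-positions are exactly the n with G(n) = 0.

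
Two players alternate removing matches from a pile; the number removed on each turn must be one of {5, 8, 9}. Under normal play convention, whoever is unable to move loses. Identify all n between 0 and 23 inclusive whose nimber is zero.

0, 1, 2, 3, 4, 14, 15, 16, 17, 18

G(0) = 0
G(1) = mex{} = 0
G(2) = mex{} = 0
G(3) = mex{} = 0
G(4) = mex{} = 0
G(5) = mex{0} = 1
G(6) = mex{0} = 1
G(7) = mex{0} = 1
G(8) = mex{0,0} = 1
G(9) = mex{0,0,0} = 1
G(10) = mex{1,0,0} = 2
G(11) = mex{1,0,0} = 2
G(12) = mex{1,0,0} = 2
G(13) = mex{1,1,0} = 2
G(14) = mex{1,1,1} = 0
G(15) = mex{2,1,1} = 0
G(16) = mex{2,1,1} = 0
G(17) = mex{2,1,1} = 0
G(18) = mex{2,2,1} = 0
G(19) = mex{0,2,2} = 1
G(20) = mex{0,2,2} = 1
G(21) = mex{0,2,2} = 1
G(22) = mex{0,0,2} = 1
G(23) = mex{0,0,0} = 1
P-positions are exactly the n with G(n) = 0.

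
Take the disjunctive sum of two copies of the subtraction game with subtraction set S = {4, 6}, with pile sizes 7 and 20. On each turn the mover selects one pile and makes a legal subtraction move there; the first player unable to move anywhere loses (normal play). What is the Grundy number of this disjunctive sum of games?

1

All piles use S = {4, 6}:
G(0) = 0
G(1) = mex{} = 0
G(2) = mex{} = 0
G(3) = mex{} = 0
G(4) = mex{0} = 1
G(5) = mex{0} = 1
G(6) = mex{0,0} = 1
G(7) = mex{0,0} = 1
G(8) = mex{1,0} = 2
G(9) = mex{1,0} = 2
G(10) = mex{1,1} = 0
G(11) = mex{1,1} = 0
G(12) = mex{2,1} = 0
G(13) = mex{2,1} = 0
G(14) = mex{0,2} = 1
G(15) = mex{0,2} = 1
G(16) = mex{0,0} = 1
G(17) = mex{0,0} = 1
G(18) = mex{1,0} = 2
G(19) = mex{1,0} = 2
G(20) = mex{1,1} = 0
Pile A: G(7) = 1.
Pile B: G(20) = 0.
Combined Grundy value = 1 ⊕ 0 = 1.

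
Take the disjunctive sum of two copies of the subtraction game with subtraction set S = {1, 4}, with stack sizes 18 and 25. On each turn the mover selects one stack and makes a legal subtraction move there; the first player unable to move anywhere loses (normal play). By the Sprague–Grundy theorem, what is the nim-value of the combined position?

All stacks use S = {1, 4}:
G(0) = 0
G(1) = mex{0} = 1
G(2) = mex{1} = 0
G(3) = mex{0} = 1
G(4) = mex{1,0} = 2
G(5) = mex{2,1} = 0
G(6) = mex{0,0} = 1
G(7) = mex{1,1} = 0
G(8) = mex{0,2} = 1
G(9) = mex{1,0} = 2
G(10) = mex{2,1} = 0
G(11) = mex{0,0} = 1
G(12) = mex{1,1} = 0
G(13) = mex{0,2} = 1
G(14) = mex{1,0} = 2
G(15) = mex{2,1} = 0
G(16) = mex{0,0} = 1
G(17) = mex{1,1} = 0
G(18) = mex{0,2} = 1
G(19) = mex{1,0} = 2
G(20) = mex{2,1} = 0
G(21) = mex{0,0} = 1
G(22) = mex{1,1} = 0
G(23) = mex{0,2} = 1
G(24) = mex{1,0} = 2
G(25) = mex{2,1} = 0
Stack A: G(18) = 1.
Stack B: G(25) = 0.
Combined Grundy value = 1 ⊕ 0 = 1.

1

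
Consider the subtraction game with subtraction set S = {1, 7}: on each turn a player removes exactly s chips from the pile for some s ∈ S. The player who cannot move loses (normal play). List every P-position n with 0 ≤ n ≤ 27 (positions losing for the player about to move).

G(0) = 0
G(1) = mex{0} = 1
G(2) = mex{1} = 0
G(3) = mex{0} = 1
G(4) = mex{1} = 0
G(5) = mex{0} = 1
G(6) = mex{1} = 0
G(7) = mex{0,0} = 1
G(8) = mex{1,1} = 0
G(9) = mex{0,0} = 1
G(10) = mex{1,1} = 0
G(11) = mex{0,0} = 1
G(12) = mex{1,1} = 0
G(13) = mex{0,0} = 1
G(14) = mex{1,1} = 0
G(15) = mex{0,0} = 1
G(16) = mex{1,1} = 0
G(17) = mex{0,0} = 1
G(18) = mex{1,1} = 0
G(19) = mex{0,0} = 1
G(20) = mex{1,1} = 0
G(21) = mex{0,0} = 1
G(22) = mex{1,1} = 0
G(23) = mex{0,0} = 1
G(24) = mex{1,1} = 0
G(25) = mex{0,0} = 1
G(26) = mex{1,1} = 0
G(27) = mex{0,0} = 1
P-positions are exactly the n with G(n) = 0.

0, 2, 4, 6, 8, 10, 12, 14, 16, 18, 20, 22, 24, 26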